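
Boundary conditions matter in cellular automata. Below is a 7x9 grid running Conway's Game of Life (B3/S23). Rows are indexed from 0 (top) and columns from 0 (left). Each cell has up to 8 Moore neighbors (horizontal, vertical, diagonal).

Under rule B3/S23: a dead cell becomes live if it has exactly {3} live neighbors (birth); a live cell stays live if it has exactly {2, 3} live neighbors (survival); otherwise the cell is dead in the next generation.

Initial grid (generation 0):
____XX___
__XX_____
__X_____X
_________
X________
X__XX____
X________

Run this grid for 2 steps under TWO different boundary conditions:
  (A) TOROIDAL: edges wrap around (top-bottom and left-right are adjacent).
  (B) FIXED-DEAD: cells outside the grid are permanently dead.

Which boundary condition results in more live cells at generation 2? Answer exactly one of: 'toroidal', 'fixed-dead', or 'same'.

Under TOROIDAL boundary, generation 2:
_____X___
_________
__X_X____
_________
X________
X________
X_XX_____
Population = 8

Under FIXED-DEAD boundary, generation 2:
__X_X____
_________
__X_X____
_________
_________
_________
_________
Population = 4

Comparison: toroidal=8, fixed-dead=4 -> toroidal

Answer: toroidal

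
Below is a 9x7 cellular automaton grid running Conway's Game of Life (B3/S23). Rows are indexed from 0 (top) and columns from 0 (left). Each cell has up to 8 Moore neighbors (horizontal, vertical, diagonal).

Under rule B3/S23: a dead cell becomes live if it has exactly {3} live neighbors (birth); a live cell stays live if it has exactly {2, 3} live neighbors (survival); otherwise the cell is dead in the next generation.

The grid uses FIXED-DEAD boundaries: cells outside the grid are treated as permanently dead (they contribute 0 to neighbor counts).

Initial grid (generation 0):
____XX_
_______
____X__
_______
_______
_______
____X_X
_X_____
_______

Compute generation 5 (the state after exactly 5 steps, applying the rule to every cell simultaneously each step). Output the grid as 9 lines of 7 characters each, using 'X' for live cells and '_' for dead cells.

Simulating step by step:
Generation 0 (given above): 6 live cells
Generation 1: 2 live cells
_______
____XX_
_______
_______
_______
_______
_______
_______
_______
Generation 2: 0 live cells
_______
_______
_______
_______
_______
_______
_______
_______
_______
Generation 3: 0 live cells
_______
_______
_______
_______
_______
_______
_______
_______
_______
Generation 4: 0 live cells
_______
_______
_______
_______
_______
_______
_______
_______
_______
Generation 5: 0 live cells
(generation 5 grid is the final answer)

Answer: _______
_______
_______
_______
_______
_______
_______
_______
_______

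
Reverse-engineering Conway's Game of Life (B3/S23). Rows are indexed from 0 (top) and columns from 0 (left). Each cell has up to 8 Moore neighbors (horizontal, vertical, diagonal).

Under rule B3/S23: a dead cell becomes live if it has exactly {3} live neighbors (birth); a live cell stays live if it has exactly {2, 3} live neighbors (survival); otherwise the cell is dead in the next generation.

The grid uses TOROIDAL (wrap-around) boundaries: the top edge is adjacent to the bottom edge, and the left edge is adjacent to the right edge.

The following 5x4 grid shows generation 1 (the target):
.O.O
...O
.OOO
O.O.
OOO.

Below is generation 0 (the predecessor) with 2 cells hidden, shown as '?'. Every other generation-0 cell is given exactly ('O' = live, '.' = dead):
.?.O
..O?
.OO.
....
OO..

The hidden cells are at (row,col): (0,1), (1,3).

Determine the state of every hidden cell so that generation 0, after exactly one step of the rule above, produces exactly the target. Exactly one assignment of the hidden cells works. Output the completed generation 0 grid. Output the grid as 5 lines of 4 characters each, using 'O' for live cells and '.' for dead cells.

Answer: .O.O
..OO
.OO.
....
OO..

Derivation:
Hidden generation-0 cells (in order): (0,1), (1,3).
A hidden cell only influences target cells in its own 3x3 neighborhood. Try each of the 2^2 = 4 assignments, step the completed generation 0 forward once under B3/S23, and compare with the target:
  (0,1)=. (1,3)=. -> step gives (0,0)='O' but target has '.' -> reject
  (0,1)=. (1,3)=O -> step gives (1,0)='O' but target has '.' -> reject
  (0,1)=O (1,3)=. -> step gives (1,0)='O' but target has '.' -> reject
  (0,1)=O (1,3)=O -> step reproduces the target at every cell -> ACCEPT
Unique solution: (0,1)=live, (1,3)=live.
Check: live-neighbor counts of every cell in the completed generation 0:
5353
4453
2233
3432
3232
Applying B3/S23 to generation 0 with these counts gives:
.O.O
...O
.OOO
O.O.
OOO.
which matches the target exactly.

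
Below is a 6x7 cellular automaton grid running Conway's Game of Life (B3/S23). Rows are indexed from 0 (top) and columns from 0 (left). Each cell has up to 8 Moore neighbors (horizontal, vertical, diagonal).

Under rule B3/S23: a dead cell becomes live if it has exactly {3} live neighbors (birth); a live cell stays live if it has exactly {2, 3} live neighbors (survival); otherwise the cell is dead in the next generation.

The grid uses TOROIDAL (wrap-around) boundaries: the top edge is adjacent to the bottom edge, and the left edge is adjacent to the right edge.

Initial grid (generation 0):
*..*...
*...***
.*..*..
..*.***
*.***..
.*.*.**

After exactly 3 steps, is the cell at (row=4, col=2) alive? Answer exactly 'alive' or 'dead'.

Simulating step by step:
Generation 0 (given above): 20 live cells
Generation 1: 17 live cells
.***...
**.****
.*.....
*.*...*
*......
.*...**
Generation 2: 12 live cells
...*...
...****
...**..
*.....*
.....*.
.*....*
Generation 3: 12 live cells
*.**..*
..*..*.
*..*...
....***
.....*.
.......

Cell (4,2) at generation 3: 0 -> dead

Answer: dead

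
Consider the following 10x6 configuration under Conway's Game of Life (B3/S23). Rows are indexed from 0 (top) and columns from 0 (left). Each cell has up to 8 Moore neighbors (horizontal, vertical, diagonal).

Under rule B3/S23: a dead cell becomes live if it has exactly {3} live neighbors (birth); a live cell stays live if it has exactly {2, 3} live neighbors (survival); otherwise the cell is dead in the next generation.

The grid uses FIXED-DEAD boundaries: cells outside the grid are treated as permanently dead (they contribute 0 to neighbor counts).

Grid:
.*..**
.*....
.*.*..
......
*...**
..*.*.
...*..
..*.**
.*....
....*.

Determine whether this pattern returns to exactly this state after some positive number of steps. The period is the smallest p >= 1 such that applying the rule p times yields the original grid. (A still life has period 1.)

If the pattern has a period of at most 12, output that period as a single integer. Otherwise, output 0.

Simulating and comparing each generation to the original:
Gen 0 (original, given above): 17 live cells
Gen 1: 18 live cells, differs from original
Gen 2: 12 live cells, differs from original
Gen 3: 11 live cells, differs from original
Gen 4: 12 live cells, differs from original
Gen 5: 19 live cells, differs from original
Gen 6: 16 live cells, differs from original
Gen 7: 22 live cells, differs from original
Gen 8: 18 live cells, differs from original
Gen 9: 22 live cells, differs from original
Gen 10: 8 live cells, differs from original
Gen 11: 5 live cells, differs from original
Gen 12: 5 live cells, differs from original
No period found within 12 steps.

Answer: 0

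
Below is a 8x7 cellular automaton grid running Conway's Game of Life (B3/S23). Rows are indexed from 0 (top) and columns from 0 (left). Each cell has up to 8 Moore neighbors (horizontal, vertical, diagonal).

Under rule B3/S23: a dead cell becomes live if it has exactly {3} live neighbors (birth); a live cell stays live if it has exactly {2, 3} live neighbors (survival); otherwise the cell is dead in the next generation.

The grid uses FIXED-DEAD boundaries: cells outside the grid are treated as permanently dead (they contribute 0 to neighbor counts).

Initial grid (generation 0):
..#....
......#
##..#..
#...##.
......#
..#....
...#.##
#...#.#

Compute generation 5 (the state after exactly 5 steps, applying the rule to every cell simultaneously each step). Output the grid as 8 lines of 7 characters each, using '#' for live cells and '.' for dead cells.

Answer: ...#...
..###..
..##.#.
....##.
.......
...##..
...##..
...##..

Derivation:
Simulating step by step:
Generation 0 (given above): 16 live cells
Generation 1: 17 live cells
.......
.#.....
##..#..
##..##.
.....#.
.....##
...####
....#.#
Generation 2: 13 live cells
.......
##.....
..#.##.
##..##.
.......
.......
...#...
...##.#
Generation 3: 13 live cells
.......
.#.....
..####.
.#.###.
.......
.......
...##..
...##..
Generation 4: 11 live cells
.......
..###..
.#...#.
.....#.
....#..
.......
...##..
...##..
Generation 5: 15 live cells
(generation 5 grid is the final answer)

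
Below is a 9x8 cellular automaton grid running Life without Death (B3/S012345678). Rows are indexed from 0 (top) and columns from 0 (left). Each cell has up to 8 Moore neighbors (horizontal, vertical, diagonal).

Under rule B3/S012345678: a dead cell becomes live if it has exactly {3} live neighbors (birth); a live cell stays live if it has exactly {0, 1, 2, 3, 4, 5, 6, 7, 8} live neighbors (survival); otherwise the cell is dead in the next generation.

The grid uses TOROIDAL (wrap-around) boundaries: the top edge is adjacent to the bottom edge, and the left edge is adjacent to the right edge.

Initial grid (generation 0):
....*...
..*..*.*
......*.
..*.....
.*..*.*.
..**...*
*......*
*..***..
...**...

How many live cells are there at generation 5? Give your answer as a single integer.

Simulating step by step:
Generation 0 (given above): 20 live cells
Generation 1: 29 live cells
....**..
..*..***
......*.
..*..*..
.*..*.*.
.***..**
***...**
*..***.*
...**...
Generation 2: 35 live cells
....**..
..*.****
......**
..*..**.
**..*.**
.***..**
***...**
*..***.*
...**.*.
Generation 3: 41 live cells
....**.*
..******
...**.**
.**..**.
**..*.**
.***..**
***...**
*..***.*
...**.**
Generation 4: 46 live cells
*.*.**.*
*.******
**.**.**
.**..**.
**..*.**
.***..**
***...**
*..***.*
...**.**
Generation 5: 48 live cells
*.*.**.*
*.******
**.**.**
.**..**.
**..*.**
.***..**
***...**
*..***.*
.****.**
Population at generation 5: 48

Answer: 48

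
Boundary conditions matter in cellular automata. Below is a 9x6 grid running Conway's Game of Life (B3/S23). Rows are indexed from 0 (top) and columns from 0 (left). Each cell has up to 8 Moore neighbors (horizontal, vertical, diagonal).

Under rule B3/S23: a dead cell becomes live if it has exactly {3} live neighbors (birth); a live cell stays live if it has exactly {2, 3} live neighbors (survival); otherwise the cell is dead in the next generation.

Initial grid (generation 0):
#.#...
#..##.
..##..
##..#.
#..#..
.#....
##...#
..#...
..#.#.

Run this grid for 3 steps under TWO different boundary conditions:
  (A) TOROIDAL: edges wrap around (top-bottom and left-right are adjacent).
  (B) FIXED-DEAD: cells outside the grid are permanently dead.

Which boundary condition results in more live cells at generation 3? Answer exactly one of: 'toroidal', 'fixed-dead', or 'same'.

Answer: fixed-dead

Derivation:
Under TOROIDAL boundary, generation 3:
......
#..#.#
.....#
....#.
......
..##..
#..#..
#..#..
......
Population = 11

Under FIXED-DEAD boundary, generation 3:
..#...
.###..
#...#.
#...#.
....#.
.###..
......
..##..
..##..
Population = 16

Comparison: toroidal=11, fixed-dead=16 -> fixed-dead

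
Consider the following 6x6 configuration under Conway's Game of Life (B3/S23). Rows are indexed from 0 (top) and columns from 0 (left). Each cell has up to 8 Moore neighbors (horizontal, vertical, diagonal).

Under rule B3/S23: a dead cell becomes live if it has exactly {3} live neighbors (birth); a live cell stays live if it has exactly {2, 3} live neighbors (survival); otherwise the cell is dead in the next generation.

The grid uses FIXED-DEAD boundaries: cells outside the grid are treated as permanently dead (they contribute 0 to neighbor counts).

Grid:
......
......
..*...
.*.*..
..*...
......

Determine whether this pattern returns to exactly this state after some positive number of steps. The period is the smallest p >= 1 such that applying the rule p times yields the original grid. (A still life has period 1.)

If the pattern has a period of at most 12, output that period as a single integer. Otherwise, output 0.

Answer: 1

Derivation:
Simulating and comparing each generation to the original:
Gen 0 (original, given above): 4 live cells
Gen 1: 4 live cells, MATCHES original -> period = 1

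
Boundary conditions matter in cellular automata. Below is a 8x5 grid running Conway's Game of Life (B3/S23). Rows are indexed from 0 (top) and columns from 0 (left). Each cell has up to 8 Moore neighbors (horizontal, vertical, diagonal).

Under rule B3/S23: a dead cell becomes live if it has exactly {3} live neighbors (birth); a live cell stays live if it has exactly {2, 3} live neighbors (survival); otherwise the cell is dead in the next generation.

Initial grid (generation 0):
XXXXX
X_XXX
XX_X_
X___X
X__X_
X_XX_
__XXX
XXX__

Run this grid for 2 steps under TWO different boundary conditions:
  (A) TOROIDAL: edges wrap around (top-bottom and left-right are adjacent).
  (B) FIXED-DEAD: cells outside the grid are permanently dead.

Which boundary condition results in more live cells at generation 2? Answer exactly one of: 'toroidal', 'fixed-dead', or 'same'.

Answer: fixed-dead

Derivation:
Under TOROIDAL boundary, generation 2:
_____
_____
_____
_XXXX
__XX_
_X__X
_____
_____
Population = 8

Under FIXED-DEAD boundary, generation 2:
_____
_____
_X_X_
X_X_X
__X_X
_X__X
_X___
_X___
Population = 11

Comparison: toroidal=8, fixed-dead=11 -> fixed-dead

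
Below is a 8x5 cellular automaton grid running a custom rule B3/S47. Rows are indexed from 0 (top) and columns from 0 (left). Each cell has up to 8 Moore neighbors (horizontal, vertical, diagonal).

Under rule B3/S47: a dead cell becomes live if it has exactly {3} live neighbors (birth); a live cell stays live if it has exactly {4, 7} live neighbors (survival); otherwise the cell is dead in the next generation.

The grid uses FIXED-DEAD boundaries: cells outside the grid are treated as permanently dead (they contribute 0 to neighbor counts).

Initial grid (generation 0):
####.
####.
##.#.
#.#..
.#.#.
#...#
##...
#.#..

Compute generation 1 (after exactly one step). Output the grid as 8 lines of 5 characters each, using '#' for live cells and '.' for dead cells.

Answer: .....
.####
#....
..##.
#.#..
..#..
.#...
.....

Derivation:
Simulating step by step:
Generation 0 (given above): 21 live cells
Generation 1: 11 live cells
(generation 1 grid is the final answer)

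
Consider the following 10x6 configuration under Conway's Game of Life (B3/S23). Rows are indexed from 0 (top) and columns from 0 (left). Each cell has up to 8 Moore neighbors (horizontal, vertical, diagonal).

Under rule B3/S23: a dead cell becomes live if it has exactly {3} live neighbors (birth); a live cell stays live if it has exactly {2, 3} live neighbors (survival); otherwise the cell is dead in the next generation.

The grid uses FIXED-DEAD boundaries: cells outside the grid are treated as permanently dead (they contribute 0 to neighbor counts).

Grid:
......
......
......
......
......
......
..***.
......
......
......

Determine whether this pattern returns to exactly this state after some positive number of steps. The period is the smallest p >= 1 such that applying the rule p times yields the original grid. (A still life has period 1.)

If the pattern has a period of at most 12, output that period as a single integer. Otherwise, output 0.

Simulating and comparing each generation to the original:
Gen 0 (original, given above): 3 live cells
Gen 1: 3 live cells, differs from original
Gen 2: 3 live cells, MATCHES original -> period = 2

Answer: 2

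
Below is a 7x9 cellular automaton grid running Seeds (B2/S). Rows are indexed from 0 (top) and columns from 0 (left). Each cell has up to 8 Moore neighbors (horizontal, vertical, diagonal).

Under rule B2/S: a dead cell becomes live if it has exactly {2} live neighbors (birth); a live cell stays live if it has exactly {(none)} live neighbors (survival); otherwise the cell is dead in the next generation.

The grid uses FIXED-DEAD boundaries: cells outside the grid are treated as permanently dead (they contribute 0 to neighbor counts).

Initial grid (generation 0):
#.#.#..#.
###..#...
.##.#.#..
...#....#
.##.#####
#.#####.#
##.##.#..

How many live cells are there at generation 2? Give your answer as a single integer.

Simulating step by step:
Generation 0 (given above): 33 live cells
Generation 1: 6 live cells
.....##..
.......#.
.......#.
#........
#........
.........
.........
Generation 2: 7 live cells
.......#.
.....#..#
......#.#
.#.......
.#.......
.........
.........
Population at generation 2: 7

Answer: 7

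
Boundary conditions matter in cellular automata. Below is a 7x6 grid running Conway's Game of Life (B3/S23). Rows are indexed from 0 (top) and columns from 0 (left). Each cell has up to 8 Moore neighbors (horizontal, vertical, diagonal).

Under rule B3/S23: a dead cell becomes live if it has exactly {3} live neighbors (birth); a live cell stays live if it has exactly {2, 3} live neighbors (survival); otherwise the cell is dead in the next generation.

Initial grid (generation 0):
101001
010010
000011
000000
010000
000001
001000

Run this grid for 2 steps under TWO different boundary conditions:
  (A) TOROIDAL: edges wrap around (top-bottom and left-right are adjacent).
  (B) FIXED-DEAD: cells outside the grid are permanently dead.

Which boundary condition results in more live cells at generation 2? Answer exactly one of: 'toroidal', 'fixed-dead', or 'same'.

Under TOROIDAL boundary, generation 2:
000100
010000
000111
000000
000000
100000
011011
Population = 10

Under FIXED-DEAD boundary, generation 2:
001000
001111
000111
000000
000000
000000
000000
Population = 8

Comparison: toroidal=10, fixed-dead=8 -> toroidal

Answer: toroidal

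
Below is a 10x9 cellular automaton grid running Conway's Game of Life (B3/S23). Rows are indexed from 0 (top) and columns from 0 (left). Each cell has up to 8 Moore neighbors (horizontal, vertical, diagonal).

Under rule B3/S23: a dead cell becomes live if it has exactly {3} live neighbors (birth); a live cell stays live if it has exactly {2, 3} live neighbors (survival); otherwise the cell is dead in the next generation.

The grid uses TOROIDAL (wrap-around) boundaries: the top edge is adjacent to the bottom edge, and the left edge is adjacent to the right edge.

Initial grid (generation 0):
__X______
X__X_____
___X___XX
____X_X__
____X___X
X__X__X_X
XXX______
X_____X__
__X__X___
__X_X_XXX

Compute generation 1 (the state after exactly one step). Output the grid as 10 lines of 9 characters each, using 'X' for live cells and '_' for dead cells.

Simulating step by step:
Generation 0 (given above): 26 live cells
Generation 1: 36 live cells
(generation 1 grid is the final answer)

Answer: _XX____XX
__XX____X
___XX__XX
___XXX__X
X__XX___X
__XX___XX
__X____X_
X_X______
_X_X_X__X
_XX__XXX_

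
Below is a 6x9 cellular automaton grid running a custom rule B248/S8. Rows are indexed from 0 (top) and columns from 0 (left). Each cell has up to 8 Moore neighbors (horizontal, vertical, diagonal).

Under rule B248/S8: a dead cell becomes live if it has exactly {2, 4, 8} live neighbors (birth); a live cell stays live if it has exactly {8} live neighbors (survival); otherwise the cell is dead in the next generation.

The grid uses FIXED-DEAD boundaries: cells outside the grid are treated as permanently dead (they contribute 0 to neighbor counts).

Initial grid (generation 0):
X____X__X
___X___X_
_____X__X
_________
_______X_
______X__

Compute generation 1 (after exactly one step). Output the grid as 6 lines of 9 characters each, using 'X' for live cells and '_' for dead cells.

Answer: ____X_XX_
_____X___
____X_XX_
______XXX
______X__
_______X_

Derivation:
Simulating step by step:
Generation 0 (given above): 9 live cells
Generation 1: 12 live cells
(generation 1 grid is the final answer)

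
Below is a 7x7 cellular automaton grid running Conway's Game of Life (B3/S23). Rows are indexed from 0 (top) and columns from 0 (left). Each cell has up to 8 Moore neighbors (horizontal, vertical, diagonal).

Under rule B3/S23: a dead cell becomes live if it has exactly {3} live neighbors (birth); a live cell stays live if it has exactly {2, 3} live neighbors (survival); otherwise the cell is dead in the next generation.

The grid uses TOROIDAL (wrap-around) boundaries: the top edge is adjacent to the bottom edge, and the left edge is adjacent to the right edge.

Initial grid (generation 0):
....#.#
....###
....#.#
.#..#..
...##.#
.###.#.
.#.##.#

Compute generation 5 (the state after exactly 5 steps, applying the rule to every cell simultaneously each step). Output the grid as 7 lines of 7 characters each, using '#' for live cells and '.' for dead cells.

Simulating step by step:
Generation 0 (given above): 20 live cells
Generation 1: 17 live cells
......#
#..##.#
#..##.#
#...#..
##.....
.#....#
.#....#
Generation 2: 14 live cells
......#
...##..
.#.....
...###.
.#....#
.##...#
.....##
Generation 3: 17 live cells
....#.#
.......
..#..#.
#.#.##.
.#.##.#
.##...#
.....##
Generation 4: 17 live cells
......#
.....#.
.#.####
#.#....
....#.#
.####.#
......#
Generation 5: 22 live cells
(generation 5 grid is the final answer)

Answer: .....##
#......
#######
###....
....#.#
..###.#
..##..#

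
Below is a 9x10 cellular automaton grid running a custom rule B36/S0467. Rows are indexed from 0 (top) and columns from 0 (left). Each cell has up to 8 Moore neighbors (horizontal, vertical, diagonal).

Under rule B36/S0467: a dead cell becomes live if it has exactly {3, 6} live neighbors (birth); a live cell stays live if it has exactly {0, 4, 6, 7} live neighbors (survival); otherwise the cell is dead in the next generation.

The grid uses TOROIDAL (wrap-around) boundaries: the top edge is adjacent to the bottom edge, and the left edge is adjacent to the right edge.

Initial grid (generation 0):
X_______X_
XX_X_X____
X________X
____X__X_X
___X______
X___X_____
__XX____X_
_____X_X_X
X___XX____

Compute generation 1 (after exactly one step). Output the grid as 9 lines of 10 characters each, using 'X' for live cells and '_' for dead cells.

Simulating step by step:
Generation 0 (given above): 23 live cells
Generation 1: 22 live cells
(generation 1 grid is the final answer)

Answer: _____X__X_
X__X_X____
XX__X___X_
X______XX_
____X_____
X_X_______
____X____X
___X__X_X_
______X_X_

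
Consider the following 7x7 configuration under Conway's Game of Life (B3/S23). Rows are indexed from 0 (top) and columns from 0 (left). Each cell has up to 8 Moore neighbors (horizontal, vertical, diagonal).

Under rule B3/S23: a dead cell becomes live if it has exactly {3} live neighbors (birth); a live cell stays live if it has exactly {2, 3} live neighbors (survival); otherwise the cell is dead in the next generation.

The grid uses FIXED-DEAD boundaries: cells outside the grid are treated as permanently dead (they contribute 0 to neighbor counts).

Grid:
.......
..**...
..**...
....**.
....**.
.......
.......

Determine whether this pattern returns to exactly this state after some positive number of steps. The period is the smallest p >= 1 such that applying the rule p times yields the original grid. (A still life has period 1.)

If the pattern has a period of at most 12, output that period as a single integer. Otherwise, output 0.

Simulating and comparing each generation to the original:
Gen 0 (original, given above): 8 live cells
Gen 1: 6 live cells, differs from original
Gen 2: 8 live cells, MATCHES original -> period = 2

Answer: 2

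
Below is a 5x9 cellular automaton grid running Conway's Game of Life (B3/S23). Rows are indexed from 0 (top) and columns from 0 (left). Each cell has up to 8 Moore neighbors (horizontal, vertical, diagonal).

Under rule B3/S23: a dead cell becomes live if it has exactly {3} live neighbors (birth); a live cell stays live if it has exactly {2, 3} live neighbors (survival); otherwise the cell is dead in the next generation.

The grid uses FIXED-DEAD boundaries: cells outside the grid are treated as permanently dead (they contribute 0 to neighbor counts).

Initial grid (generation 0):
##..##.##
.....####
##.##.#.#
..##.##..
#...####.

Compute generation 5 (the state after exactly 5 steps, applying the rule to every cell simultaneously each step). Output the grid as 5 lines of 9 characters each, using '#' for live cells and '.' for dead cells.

Answer: ...#.....
...#.....
...#.....
..##.....
..##.....

Derivation:
Simulating step by step:
Generation 0 (given above): 25 live cells
Generation 1: 13 live cells
....##..#
..##.....
.#.#....#
#.#......
...##..#.
Generation 2: 10 live cells
...##....
..##.....
.#.#.....
.##.#....
...#.....
Generation 3: 9 live cells
..###....
.........
.#..#....
.#..#....
..##.....
Generation 4: 7 live cells
...#.....
..#.#....
.........
.#..#....
..##.....
Generation 5: 7 live cells
(generation 5 grid is the final answer)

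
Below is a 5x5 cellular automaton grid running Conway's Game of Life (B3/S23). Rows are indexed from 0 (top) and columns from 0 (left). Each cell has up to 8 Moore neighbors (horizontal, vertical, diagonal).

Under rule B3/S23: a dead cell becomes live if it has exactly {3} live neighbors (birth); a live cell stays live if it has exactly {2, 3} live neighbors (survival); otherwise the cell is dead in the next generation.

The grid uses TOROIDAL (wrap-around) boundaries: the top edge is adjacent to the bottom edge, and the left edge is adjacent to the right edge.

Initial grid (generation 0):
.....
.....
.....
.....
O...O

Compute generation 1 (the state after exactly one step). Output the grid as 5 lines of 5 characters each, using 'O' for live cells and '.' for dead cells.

Simulating step by step:
Generation 0 (given above): 2 live cells
Generation 1: 0 live cells
(generation 1 grid is the final answer)

Answer: .....
.....
.....
.....
.....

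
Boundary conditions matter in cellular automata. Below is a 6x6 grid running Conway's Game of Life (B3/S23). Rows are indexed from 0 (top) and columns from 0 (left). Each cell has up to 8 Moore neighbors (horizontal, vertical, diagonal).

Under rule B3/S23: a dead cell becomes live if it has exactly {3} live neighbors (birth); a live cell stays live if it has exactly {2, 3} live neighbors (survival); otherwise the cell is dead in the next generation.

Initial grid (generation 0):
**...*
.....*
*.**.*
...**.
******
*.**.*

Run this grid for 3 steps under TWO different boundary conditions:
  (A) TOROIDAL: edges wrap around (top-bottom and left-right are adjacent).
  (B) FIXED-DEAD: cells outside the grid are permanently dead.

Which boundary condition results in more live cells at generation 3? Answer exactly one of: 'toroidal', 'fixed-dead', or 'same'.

Answer: fixed-dead

Derivation:
Under TOROIDAL boundary, generation 3:
.*....
*..*..
.**...
..*...
......
......
Population = 6

Under FIXED-DEAD boundary, generation 3:
..**..
.*..*.
.....*
**..*.
**....
......
Population = 10

Comparison: toroidal=6, fixed-dead=10 -> fixed-dead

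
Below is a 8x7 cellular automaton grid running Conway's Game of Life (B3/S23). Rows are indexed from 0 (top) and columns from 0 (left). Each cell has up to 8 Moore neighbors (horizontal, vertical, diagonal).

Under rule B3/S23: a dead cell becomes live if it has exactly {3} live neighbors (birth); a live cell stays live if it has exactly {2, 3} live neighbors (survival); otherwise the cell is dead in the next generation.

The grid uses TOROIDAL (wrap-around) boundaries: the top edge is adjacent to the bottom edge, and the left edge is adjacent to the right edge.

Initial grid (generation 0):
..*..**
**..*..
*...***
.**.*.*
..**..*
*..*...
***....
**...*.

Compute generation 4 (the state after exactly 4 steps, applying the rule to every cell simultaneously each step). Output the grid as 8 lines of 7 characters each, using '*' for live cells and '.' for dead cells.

Simulating step by step:
Generation 0 (given above): 25 live cells
Generation 1: 19 live cells
..*.**.
.*.**..
..*.*..
.**.*..
....***
*..*..*
..*....
.....*.
Generation 2: 20 live cells
..*..*.
.*.....
....**.
.**.*..
.**.*.*
*..**.*
......*
...***.
Generation 3: 27 live cells
..**.*.
....**.
.*****.
***.*..
....*.*
.****.*
*.....*
...****
Generation 4: 18 live cells
(generation 4 grid is the final answer)

Answer: ..*....
.*....*
*.....*
*.....*
....*.*
.****.*
.*.....
*.**...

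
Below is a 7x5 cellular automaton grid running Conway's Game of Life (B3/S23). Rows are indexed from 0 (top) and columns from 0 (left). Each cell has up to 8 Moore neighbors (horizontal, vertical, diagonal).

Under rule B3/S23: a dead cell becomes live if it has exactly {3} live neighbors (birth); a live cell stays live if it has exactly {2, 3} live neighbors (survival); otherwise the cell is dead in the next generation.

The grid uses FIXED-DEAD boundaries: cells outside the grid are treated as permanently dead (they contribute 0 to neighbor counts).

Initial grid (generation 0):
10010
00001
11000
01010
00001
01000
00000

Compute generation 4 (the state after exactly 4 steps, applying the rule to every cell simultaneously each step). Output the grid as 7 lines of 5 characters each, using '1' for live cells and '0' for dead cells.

Simulating step by step:
Generation 0 (given above): 9 live cells
Generation 1: 9 live cells
00000
11000
11100
11100
00100
00000
00000
Generation 2: 5 live cells
00000
10100
00000
10010
00100
00000
00000
Generation 3: 1 live cells
00000
00000
01000
00000
00000
00000
00000
Generation 4: 0 live cells
(generation 4 grid is the final answer)

Answer: 00000
00000
00000
00000
00000
00000
00000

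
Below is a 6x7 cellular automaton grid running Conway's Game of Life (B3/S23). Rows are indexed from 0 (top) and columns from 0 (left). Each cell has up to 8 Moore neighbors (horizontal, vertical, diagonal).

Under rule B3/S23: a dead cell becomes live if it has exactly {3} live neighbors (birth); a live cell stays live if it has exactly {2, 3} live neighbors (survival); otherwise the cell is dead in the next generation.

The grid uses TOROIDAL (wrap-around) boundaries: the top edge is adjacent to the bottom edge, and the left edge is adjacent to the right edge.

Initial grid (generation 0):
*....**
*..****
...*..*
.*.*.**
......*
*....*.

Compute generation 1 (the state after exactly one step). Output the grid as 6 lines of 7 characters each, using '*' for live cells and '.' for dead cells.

Answer: .*.....
...*...
...*...
..*.***
....*..
*....*.

Derivation:
Simulating step by step:
Generation 0 (given above): 17 live cells
Generation 1: 10 live cells
(generation 1 grid is the final answer)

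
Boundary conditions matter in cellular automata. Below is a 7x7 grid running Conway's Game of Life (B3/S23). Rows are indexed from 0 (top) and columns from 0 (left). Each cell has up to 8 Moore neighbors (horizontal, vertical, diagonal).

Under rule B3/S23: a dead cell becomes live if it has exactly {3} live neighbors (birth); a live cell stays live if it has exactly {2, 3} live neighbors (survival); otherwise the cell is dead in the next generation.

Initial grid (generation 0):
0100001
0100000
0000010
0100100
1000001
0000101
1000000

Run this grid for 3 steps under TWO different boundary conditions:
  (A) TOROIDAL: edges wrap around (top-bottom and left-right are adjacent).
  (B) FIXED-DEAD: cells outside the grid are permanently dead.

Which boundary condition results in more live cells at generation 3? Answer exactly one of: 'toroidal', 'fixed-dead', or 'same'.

Under TOROIDAL boundary, generation 3:
0000000
0000000
0000001
0000001
0000000
0000000
0000000
Population = 2

Under FIXED-DEAD boundary, generation 3:
0000000
0000000
0000000
0000000
0000000
0000000
0000000
Population = 0

Comparison: toroidal=2, fixed-dead=0 -> toroidal

Answer: toroidal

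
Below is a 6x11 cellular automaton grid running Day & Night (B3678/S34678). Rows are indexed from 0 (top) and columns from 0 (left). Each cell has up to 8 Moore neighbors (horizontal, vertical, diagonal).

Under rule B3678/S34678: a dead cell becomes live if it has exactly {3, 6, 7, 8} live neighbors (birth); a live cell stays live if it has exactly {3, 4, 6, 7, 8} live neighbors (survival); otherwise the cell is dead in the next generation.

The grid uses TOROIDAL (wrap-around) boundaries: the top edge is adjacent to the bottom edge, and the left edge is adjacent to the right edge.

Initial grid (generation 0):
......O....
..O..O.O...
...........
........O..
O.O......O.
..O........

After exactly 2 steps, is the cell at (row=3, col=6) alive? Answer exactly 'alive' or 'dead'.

Simulating step by step:
Generation 0 (given above): 9 live cells
Generation 1: 3 live cells
...........
......O....
...........
...........
.O.........
.O.........
Generation 2: 0 live cells
...........
...........
...........
...........
...........
...........

Cell (3,6) at generation 2: 0 -> dead

Answer: dead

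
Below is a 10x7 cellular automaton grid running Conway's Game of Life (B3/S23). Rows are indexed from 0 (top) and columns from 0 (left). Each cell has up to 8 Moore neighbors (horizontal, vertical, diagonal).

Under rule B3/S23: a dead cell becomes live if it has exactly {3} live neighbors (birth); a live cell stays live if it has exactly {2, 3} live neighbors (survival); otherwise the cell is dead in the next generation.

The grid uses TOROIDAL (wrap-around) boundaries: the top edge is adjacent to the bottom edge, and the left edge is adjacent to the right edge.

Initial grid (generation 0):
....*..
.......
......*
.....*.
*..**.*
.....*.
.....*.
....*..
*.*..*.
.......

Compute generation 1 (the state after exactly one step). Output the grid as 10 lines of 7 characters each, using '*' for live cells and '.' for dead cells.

Simulating step by step:
Generation 0 (given above): 13 live cells
Generation 1: 11 live cells
(generation 1 grid is the final answer)

Answer: .......
.......
.......
*...**.
....*.*
.....*.
....**.
....***
.......
.......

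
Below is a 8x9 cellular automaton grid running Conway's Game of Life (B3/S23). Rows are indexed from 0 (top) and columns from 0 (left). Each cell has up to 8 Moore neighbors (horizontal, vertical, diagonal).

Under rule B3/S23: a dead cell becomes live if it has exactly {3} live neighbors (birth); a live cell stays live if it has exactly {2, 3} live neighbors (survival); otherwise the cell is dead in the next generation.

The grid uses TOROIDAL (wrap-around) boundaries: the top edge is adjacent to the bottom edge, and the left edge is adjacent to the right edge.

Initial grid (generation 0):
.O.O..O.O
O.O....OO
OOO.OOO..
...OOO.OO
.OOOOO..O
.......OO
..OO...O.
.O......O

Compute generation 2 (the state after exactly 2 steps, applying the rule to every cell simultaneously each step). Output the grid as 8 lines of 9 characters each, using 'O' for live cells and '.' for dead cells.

Answer: O.O......
.........
.........
.........
.O.......
O.O...OO.
..O...O..
.O......O

Derivation:
Simulating step by step:
Generation 0 (given above): 32 live cells
Generation 1: 18 live cells
.O.......
....O....
..O......
.......OO
..O..O...
OO....OOO
O.O....O.
.O.O....O
Generation 2: 11 live cells
(generation 2 grid is the final answer)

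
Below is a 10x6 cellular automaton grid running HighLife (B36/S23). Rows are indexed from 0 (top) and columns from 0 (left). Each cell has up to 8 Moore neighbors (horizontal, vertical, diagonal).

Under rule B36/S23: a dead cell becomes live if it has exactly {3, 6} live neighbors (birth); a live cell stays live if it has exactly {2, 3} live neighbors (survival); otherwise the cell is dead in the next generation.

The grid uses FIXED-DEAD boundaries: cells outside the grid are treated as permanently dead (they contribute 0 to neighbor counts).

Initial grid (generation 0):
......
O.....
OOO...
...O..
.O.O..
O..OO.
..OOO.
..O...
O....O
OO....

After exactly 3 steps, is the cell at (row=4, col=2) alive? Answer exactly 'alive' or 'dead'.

Answer: alive

Derivation:
Simulating step by step:
Generation 0 (given above): 18 live cells
Generation 1: 17 live cells
......
O.....
OOO...
O..O..
...O..
.O....
.OO.O.
.OO.O.
O.....
OO....
Generation 2: 15 live cells
......
O.....
O.O...
O..O..
..O...
.O.O..
O.....
O.O...
O.O...
OO....
Generation 3: 17 live cells
......
.O....
O.....
..OO..
.OOO..
.OO...
O.O...
O.....
OOO...
OO....

Cell (4,2) at generation 3: 1 -> alive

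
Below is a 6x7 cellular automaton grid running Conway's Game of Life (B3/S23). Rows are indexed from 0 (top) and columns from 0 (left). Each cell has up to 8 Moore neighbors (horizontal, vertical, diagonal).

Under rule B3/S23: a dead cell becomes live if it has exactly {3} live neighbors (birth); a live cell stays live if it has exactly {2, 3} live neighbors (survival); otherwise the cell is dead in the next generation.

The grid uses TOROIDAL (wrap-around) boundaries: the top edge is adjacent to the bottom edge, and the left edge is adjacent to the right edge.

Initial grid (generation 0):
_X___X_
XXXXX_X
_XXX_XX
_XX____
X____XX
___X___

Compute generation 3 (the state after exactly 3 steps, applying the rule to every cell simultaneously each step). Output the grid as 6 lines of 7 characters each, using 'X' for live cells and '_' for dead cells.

Simulating step by step:
Generation 0 (given above): 19 live cells
Generation 1: 14 live cells
_X___XX
_______
_____XX
___XX__
XXX___X
X___XX_
Generation 2: 17 live cells
X___XXX
X______
____XX_
_XXXX__
XXX___X
__X_X__
Generation 3: 18 live cells
(generation 3 grid is the final answer)

Answer: XX_XXXX
X______
_XX_XX_
____X_X
X___XX_
__X_X__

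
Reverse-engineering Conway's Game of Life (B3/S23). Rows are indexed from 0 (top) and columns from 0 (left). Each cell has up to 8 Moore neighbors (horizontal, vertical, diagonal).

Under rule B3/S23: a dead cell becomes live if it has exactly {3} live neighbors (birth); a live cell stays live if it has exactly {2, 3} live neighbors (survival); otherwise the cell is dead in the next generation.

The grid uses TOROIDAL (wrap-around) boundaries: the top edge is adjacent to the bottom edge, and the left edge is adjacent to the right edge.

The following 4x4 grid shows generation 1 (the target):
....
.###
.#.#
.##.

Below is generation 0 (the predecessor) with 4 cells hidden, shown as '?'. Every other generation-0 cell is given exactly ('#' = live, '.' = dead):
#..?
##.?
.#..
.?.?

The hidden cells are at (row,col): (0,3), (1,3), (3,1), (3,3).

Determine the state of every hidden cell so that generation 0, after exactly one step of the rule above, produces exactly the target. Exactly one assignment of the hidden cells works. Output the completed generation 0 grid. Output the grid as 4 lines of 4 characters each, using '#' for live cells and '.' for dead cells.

Answer: #...
##.#
.#..
.#.#

Derivation:
Hidden generation-0 cells (in order): (0,3), (1,3), (3,1), (3,3).
A hidden cell only influences target cells in its own 3x3 neighborhood. Try each of the 2^4 = 16 assignments, step the completed generation 0 forward once under B3/S23, and compare with the target:
  (0,3)=. (1,3)=. (3,1)=. (3,3)=. -> step gives (0,0)='#' but target has '.' -> reject
  (0,3)=. (1,3)=. (3,1)=. (3,3)=# -> step gives (0,0)='#' but target has '.' -> reject
  (0,3)=. (1,3)=. (3,1)=# (3,3)=. -> step gives (0,0)='#' but target has '.' -> reject
  (0,3)=. (1,3)=. (3,1)=# (3,3)=# -> step gives (0,2)='#' but target has '.' -> reject
  (0,3)=. (1,3)=# (3,1)=. (3,3)=. -> step gives (0,0)='#' but target has '.' -> reject
  (0,3)=. (1,3)=# (3,1)=. (3,3)=# -> step gives (0,1)='#' but target has '.' -> reject
  (0,3)=. (1,3)=# (3,1)=# (3,3)=. -> step gives (0,2)='#' but target has '.' -> reject
  (0,3)=. (1,3)=# (3,1)=# (3,3)=# -> step reproduces the target at every cell -> ACCEPT
  (0,3)=# (1,3)=. (3,1)=. (3,3)=. -> step gives (0,0)='#' but target has '.' -> reject
  (0,3)=# (1,3)=. (3,1)=. (3,3)=# -> step gives (0,1)='#' but target has '.' -> reject
  (0,3)=# (1,3)=. (3,1)=# (3,3)=. -> step gives (0,2)='#' but target has '.' -> reject
  (0,3)=# (1,3)=. (3,1)=# (3,3)=# -> step gives (0,3)='#' but target has '.' -> reject
  (0,3)=# (1,3)=# (3,1)=. (3,3)=. -> step gives (0,1)='#' but target has '.' -> reject
  (0,3)=# (1,3)=# (3,1)=. (3,3)=# -> step gives (0,1)='#' but target has '.' -> reject
  (0,3)=# (1,3)=# (3,1)=# (3,3)=. -> step gives (0,3)='#' but target has '.' -> reject
  (0,3)=# (1,3)=# (3,1)=# (3,3)=# -> step gives (1,2)='.' but target has '#' -> reject
Unique solution: (0,3)=dead, (1,3)=live, (3,1)=live, (3,3)=live.
Check: live-neighbor counts of every cell in the completed generation 0:
5444
4332
6353
4231
Applying B3/S23 to generation 0 with these counts gives:
....
.###
.#.#
.##.
which matches the target exactly.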